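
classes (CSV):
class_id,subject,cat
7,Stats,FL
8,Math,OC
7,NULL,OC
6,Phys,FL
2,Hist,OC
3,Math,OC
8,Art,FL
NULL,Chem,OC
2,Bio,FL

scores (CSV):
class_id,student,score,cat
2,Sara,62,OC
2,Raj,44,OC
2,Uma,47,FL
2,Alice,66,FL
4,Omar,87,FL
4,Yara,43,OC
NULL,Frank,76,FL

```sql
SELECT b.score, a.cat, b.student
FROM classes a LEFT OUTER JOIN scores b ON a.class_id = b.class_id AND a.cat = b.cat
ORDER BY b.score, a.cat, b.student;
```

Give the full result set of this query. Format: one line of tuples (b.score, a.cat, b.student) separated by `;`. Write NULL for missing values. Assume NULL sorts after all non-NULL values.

(44, OC, Raj); (47, FL, Uma); (62, OC, Sara); (66, FL, Alice); (NULL, FL, NULL); (NULL, FL, NULL); (NULL, FL, NULL); (NULL, OC, NULL); (NULL, OC, NULL); (NULL, OC, NULL); (NULL, OC, NULL)

LEFT JOIN keeps every row from `classes`; unmatched rows get NULL for `scores`'s columns.
Matching on a.class_id = b.class_id AND a.cat = b.cat. A NULL in a compared column never satisfies the condition.
- a[0] class_id=7, cat=FL → no match; kept with NULLs on the b side.
- a[1] class_id=8, cat=OC → no match; kept with NULLs on the b side.
- a[2] class_id=7, cat=OC → no match; kept with NULLs on the b side.
- a[3] class_id=6, cat=FL → no match; kept with NULLs on the b side.
- a[4] class_id=2, cat=OC → 2 match(es) in b → 2 row(s).
- a[5] class_id=3, cat=OC → no match; kept with NULLs on the b side.
- a[6] class_id=8, cat=FL → no match; kept with NULLs on the b side.
- a[7] class_id=NULL, cat=OC → no match; kept with NULLs on the b side.
- a[8] class_id=2, cat=FL → 2 match(es) in b → 2 row(s).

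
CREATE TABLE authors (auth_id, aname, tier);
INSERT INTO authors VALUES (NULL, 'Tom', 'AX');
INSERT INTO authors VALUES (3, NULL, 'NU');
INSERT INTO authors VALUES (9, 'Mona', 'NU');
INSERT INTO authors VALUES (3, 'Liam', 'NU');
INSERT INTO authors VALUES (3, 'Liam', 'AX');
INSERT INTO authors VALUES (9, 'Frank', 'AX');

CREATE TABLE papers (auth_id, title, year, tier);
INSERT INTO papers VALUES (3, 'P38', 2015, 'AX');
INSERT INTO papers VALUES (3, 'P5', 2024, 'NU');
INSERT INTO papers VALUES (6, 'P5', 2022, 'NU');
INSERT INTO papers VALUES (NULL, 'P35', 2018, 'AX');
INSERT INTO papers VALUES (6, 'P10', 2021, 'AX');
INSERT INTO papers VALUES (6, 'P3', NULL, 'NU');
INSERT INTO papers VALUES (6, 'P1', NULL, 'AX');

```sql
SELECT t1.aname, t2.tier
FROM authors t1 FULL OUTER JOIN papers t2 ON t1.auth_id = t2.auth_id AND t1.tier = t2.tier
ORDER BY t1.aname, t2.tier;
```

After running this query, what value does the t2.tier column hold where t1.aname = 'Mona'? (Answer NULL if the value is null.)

NULL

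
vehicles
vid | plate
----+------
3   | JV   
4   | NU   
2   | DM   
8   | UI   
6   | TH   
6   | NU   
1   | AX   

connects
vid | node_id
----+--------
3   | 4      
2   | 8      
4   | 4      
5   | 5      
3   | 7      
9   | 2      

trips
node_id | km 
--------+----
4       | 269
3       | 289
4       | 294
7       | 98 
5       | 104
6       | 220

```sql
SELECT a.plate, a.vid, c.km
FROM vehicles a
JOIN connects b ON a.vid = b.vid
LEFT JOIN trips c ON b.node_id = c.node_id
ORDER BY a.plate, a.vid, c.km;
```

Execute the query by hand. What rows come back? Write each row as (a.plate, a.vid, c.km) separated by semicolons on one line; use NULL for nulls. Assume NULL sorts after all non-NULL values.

Joins associate left-to-right: vehicles INNER JOIN connects on vid gives 4 intermediate row(s).
Then LEFT JOIN `trips c` on node_id: each of those 4 rows is kept; rows whose b.node_id has no match in c get NULL for c's columns.

(DM, 2, NULL); (JV, 3, 98); (JV, 3, 269); (JV, 3, 294); (NU, 4, 269); (NU, 4, 294)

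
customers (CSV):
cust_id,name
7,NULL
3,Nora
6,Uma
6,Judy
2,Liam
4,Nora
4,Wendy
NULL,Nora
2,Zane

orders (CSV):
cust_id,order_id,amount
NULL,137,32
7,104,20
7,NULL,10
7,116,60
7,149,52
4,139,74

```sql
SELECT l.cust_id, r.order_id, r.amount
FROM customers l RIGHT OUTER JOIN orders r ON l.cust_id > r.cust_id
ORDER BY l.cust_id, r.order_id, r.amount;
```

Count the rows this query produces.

RIGHT JOIN keeps every row from `orders`; unmatched rows get NULL for `customers`'s columns.
Matching on l.cust_id > r.cust_id. A NULL in a compared column never satisfies the condition.
- l (cust_id=7) pairs with 1 row(s) of r.
- l (cust_id=3) has no partner in r.
- l (cust_id=6) pairs with 1 row(s) of r.
- l (cust_id=6) pairs with 1 row(s) of r.
- l (cust_id=2) has no partner in r.
- l (cust_id=4) has no partner in r.
- l (cust_id=4) has no partner in r.
- l (cust_id=NULL) has no partner in r.
- l (cust_id=2) has no partner in r.
- 5 r row(s) had no l match → kept, l columns NULL.
Total: 3 matched + 5 padded = 8 rows.

8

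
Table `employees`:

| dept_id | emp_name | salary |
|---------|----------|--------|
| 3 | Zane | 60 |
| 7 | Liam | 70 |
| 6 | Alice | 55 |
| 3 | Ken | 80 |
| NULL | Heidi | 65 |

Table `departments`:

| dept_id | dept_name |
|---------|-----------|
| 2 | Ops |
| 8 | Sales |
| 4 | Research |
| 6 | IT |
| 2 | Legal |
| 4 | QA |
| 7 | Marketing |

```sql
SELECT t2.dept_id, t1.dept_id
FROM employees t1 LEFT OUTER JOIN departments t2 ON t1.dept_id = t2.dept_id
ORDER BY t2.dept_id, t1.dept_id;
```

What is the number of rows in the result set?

LEFT JOIN keeps every row from `employees`; unmatched rows get NULL for `departments`'s columns.
Matching on t1.dept_id = t2.dept_id. A NULL in a compared column never satisfies the condition.
Matched pairs: 2; unmatched t1 rows kept: 3.
Total: 2 matched + 3 padded = 5 rows.

5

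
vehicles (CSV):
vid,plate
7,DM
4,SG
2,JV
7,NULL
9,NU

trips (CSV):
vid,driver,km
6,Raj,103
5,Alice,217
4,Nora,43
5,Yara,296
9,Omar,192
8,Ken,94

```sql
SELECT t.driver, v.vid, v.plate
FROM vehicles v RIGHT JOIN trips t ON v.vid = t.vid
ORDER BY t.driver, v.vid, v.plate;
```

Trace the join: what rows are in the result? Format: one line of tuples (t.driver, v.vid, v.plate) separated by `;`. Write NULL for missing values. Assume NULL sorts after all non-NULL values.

(Alice, NULL, NULL); (Ken, NULL, NULL); (Nora, 4, SG); (Omar, 9, NU); (Raj, NULL, NULL); (Yara, NULL, NULL)

RIGHT JOIN keeps every row from `trips`; unmatched rows get NULL for `vehicles`'s columns.
Matching on v.vid = t.vid.
Matched pairs: 2; unmatched t rows kept: 4.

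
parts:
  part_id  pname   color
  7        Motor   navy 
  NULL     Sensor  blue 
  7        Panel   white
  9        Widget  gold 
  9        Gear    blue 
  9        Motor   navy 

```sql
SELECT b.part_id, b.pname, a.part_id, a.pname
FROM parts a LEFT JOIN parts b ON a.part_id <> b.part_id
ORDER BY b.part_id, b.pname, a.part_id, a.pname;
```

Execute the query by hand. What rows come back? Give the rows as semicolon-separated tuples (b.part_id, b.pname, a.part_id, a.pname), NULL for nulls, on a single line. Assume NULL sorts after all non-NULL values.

(7, Motor, 9, Gear); (7, Motor, 9, Motor); (7, Motor, 9, Widget); (7, Panel, 9, Gear); (7, Panel, 9, Motor); (7, Panel, 9, Widget); (9, Gear, 7, Motor); (9, Gear, 7, Panel); (9, Motor, 7, Motor); (9, Motor, 7, Panel); (9, Widget, 7, Motor); (9, Widget, 7, Panel); (NULL, NULL, NULL, Sensor)

LEFT JOIN keeps every row from `parts a`; unmatched rows get NULL for `parts b`'s columns.
Matching on a.part_id <> b.part_id. A NULL in a compared column never satisfies the condition.
- a (part_id=7) pairs with 3 row(s) of b.
- a (part_id=NULL) has no partner → padded with NULL.
- a (part_id=7) pairs with 3 row(s) of b.
- a (part_id=9) pairs with 2 row(s) of b.
- a (part_id=9) pairs with 2 row(s) of b.
- a (part_id=9) pairs with 2 row(s) of b.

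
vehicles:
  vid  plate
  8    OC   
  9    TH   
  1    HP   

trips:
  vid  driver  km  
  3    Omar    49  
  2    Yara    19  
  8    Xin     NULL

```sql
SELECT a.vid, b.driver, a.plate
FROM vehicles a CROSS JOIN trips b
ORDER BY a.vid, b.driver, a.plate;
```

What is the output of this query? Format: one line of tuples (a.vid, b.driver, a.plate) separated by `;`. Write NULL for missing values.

(1, Omar, HP); (1, Xin, HP); (1, Yara, HP); (8, Omar, OC); (8, Xin, OC); (8, Yara, OC); (9, Omar, TH); (9, Xin, TH); (9, Yara, TH)

CROSS JOIN pairs every row of `vehicles` with every row of `trips`: 3 × 3 = 9 rows.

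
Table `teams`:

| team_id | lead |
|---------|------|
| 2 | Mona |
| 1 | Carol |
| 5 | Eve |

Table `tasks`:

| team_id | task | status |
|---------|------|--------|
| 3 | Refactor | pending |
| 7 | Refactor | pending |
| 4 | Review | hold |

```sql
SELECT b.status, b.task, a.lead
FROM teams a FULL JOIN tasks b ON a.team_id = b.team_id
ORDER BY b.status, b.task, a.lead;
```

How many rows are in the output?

6

FULL OUTER JOIN keeps every row from both sides; unmatched rows get NULL for the other side's columns.
Matching on a.team_id = b.team_id.
- a row (team_id=2): no match → kept, b columns NULL.
- a row (team_id=1): no match → kept, b columns NULL.
- a row (team_id=5): no match → kept, b columns NULL.
- 3 row(s) from b found no a partner → padded with NULL.
Total: 0 matched + 6 padded = 6 rows.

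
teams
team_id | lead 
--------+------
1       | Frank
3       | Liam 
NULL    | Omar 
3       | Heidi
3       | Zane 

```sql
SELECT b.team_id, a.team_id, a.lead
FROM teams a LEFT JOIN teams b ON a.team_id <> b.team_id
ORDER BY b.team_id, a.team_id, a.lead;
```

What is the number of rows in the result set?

LEFT JOIN keeps every row from `teams a`; unmatched rows get NULL for `teams b`'s columns.
Matching on a.team_id <> b.team_id. A NULL in a compared column never satisfies the condition.
- team_id=1: 3 matching b row(s), so 3 row(s) emitted.
- team_id=3: 1 matching b row(s), so 1 row(s) emitted.
- team_id=NULL: no b row matches, row kept with b columns NULL.
- team_id=3: 1 matching b row(s), so 1 row(s) emitted.
- team_id=3: 1 matching b row(s), so 1 row(s) emitted.
Total: 6 matched + 1 padded = 7 rows.

7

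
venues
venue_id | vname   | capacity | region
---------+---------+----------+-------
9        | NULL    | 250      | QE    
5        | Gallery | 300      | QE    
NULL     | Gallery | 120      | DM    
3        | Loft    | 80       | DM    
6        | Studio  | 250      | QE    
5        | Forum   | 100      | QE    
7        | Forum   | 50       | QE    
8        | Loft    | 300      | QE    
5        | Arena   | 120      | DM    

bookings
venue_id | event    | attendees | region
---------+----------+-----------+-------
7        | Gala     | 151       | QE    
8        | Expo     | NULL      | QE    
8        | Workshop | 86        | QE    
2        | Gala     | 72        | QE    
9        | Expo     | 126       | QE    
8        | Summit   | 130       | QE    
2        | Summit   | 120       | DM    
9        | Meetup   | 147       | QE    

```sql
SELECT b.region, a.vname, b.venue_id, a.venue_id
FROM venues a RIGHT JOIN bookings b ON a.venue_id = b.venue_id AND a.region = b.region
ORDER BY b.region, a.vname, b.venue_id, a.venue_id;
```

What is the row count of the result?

RIGHT JOIN keeps every row from `bookings`; unmatched rows get NULL for `venues`'s columns.
Matching on a.venue_id = b.venue_id AND a.region = b.region. A NULL in a compared column never satisfies the condition.
- a[0] venue_id=9, region=QE → 2 match(es) in b → 2 row(s).
- a[1] venue_id=5, region=QE → no match.
- a[2] venue_id=NULL, region=DM → no match.
- a[3] venue_id=3, region=DM → no match.
- a[4] venue_id=6, region=QE → no match.
- a[5] venue_id=5, region=QE → no match.
- a[6] venue_id=7, region=QE → 1 match(es) in b → 1 row(s).
- a[7] venue_id=8, region=QE → 3 match(es) in b → 3 row(s).
- a[8] venue_id=5, region=DM → no match.
- 2 row(s) from b found no a partner → padded with NULL.
Total: 6 matched + 2 padded = 8 rows.

8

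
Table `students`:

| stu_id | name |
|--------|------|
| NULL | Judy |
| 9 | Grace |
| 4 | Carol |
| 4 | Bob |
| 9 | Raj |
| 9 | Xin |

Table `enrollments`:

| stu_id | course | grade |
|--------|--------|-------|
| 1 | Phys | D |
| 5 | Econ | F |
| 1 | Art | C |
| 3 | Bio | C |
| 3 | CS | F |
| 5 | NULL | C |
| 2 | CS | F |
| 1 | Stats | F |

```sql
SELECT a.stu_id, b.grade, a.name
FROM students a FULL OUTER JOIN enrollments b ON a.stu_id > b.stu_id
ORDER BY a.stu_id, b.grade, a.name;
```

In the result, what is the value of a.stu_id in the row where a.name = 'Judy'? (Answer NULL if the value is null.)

NULL

FULL OUTER JOIN keeps every row from both sides; unmatched rows get NULL for the other side's columns.
Matching on a.stu_id > b.stu_id. A NULL in a compared column never satisfies the condition.
- a (stu_id=NULL) has no partner → padded with NULL.
- a (stu_id=9) pairs with 8 row(s) of b.
- a (stu_id=4) pairs with 6 row(s) of b.
- a (stu_id=4) pairs with 6 row(s) of b.
- a (stu_id=9) pairs with 8 row(s) of b.
- a (stu_id=9) pairs with 8 row(s) of b.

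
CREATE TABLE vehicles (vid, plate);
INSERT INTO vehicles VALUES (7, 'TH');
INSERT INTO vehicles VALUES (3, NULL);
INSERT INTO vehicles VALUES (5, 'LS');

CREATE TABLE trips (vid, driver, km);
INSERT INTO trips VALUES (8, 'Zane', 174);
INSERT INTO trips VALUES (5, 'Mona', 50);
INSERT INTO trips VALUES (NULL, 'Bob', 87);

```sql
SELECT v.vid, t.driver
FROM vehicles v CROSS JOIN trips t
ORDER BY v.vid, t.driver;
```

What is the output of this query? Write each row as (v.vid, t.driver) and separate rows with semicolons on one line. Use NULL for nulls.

(3, Bob); (3, Mona); (3, Zane); (5, Bob); (5, Mona); (5, Zane); (7, Bob); (7, Mona); (7, Zane)

CROSS JOIN pairs every row of `vehicles` with every row of `trips`: 3 × 3 = 9 rows.
After projecting and ordering:
v.vid | t.driver
3 | Bob
3 | Mona
3 | Zane
5 | Bob
5 | Mona
5 | Zane
7 | Bob
7 | Mona
7 | Zane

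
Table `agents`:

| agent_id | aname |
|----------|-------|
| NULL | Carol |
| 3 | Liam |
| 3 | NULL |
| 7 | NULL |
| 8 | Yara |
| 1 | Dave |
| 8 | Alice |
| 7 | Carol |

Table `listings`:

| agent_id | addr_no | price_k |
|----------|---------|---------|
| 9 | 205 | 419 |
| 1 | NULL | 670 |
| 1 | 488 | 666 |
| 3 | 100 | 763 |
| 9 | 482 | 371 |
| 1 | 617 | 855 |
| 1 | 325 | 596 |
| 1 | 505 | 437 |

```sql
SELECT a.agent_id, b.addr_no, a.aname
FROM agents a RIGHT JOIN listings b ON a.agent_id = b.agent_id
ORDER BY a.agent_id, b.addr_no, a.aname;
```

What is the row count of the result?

9

RIGHT JOIN keeps every row from `listings`; unmatched rows get NULL for `agents`'s columns.
Matching on a.agent_id = b.agent_id. A NULL in a compared column never satisfies the condition.
Matched pairs: 7; unmatched b rows kept: 2.
Total: 7 matched + 2 padded = 9 rows.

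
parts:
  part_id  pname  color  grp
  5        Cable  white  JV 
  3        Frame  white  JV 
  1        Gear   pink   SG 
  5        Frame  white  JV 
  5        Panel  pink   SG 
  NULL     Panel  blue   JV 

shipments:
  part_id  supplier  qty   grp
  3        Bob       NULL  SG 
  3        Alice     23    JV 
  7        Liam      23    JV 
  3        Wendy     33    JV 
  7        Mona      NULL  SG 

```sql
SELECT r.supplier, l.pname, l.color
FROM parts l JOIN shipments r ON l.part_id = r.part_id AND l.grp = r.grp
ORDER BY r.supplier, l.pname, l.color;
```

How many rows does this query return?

2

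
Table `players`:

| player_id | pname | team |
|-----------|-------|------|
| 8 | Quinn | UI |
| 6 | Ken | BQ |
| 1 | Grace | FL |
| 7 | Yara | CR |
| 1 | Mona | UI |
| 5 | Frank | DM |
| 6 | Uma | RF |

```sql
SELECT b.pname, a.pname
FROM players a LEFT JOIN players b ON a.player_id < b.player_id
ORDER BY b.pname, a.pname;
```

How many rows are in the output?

20

LEFT JOIN keeps every row from `players a`; unmatched rows get NULL for `players b`'s columns.
Matching on a.player_id < b.player_id.
Matched pairs: 19; unmatched a rows kept: 1.
Total: 19 matched + 1 padded = 20 rows.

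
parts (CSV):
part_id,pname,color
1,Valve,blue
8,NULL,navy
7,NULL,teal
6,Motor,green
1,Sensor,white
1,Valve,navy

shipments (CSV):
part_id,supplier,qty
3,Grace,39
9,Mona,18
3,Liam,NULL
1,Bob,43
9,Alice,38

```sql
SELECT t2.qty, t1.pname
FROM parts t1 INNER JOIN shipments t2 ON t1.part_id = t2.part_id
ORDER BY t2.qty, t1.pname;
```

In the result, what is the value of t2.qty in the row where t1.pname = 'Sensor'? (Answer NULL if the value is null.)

INNER JOIN keeps only pairs where the ON condition holds.
Matching on t1.part_id = t2.part_id.
- part_id=1: 1 matching t2 row(s), so 1 row(s) emitted.
- part_id=8: no matching t2 row, dropped.
- part_id=7: no matching t2 row, dropped.
- part_id=6: no matching t2 row, dropped.
- part_id=1: 1 matching t2 row(s), so 1 row(s) emitted.
- part_id=1: 1 matching t2 row(s), so 1 row(s) emitted.

43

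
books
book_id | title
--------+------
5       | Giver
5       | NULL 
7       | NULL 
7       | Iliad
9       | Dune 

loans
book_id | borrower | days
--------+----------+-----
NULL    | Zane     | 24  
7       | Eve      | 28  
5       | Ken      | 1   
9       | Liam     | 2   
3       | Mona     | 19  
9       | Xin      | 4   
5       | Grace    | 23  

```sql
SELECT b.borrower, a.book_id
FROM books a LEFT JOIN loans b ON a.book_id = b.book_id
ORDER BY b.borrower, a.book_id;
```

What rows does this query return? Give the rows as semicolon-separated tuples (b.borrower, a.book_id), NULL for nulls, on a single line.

LEFT JOIN keeps every row from `books`; unmatched rows get NULL for `loans`'s columns.
Matching on a.book_id = b.book_id. A NULL in a compared column never satisfies the condition.
- a (book_id=5) pairs with 2 row(s) of b.
- a (book_id=5) pairs with 2 row(s) of b.
- a (book_id=7) pairs with 1 row(s) of b.
- a (book_id=7) pairs with 1 row(s) of b.
- a (book_id=9) pairs with 2 row(s) of b.
After projecting and ordering:
b.borrower | a.book_id
Eve | 7
Eve | 7
Grace | 5
Grace | 5
Ken | 5
Ken | 5
Liam | 9
Xin | 9

(Eve, 7); (Eve, 7); (Grace, 5); (Grace, 5); (Ken, 5); (Ken, 5); (Liam, 9); (Xin, 9)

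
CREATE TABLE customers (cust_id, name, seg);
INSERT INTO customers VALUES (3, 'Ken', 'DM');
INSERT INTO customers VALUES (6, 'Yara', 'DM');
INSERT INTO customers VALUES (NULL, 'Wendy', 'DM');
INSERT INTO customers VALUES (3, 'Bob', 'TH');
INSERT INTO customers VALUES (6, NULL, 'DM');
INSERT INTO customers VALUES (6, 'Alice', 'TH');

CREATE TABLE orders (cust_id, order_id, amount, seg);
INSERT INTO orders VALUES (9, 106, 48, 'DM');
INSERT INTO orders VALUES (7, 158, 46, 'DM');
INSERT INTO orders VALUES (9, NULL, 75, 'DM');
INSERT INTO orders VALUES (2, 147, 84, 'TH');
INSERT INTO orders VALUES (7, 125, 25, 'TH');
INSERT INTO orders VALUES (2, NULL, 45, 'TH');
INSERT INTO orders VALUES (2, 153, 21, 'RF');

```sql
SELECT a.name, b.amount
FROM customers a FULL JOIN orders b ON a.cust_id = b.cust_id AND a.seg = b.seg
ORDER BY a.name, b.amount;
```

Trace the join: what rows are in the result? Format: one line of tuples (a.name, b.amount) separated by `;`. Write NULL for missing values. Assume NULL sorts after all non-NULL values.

FULL OUTER JOIN keeps every row from both sides; unmatched rows get NULL for the other side's columns.
Matching on a.cust_id = b.cust_id AND a.seg = b.seg. A NULL in a compared column never satisfies the condition.
- a row (cust_id=3, seg=DM): no match → kept, b columns NULL.
- a row (cust_id=6, seg=DM): no match → kept, b columns NULL.
- a row (cust_id=NULL, seg=DM): no match → kept, b columns NULL.
- a row (cust_id=3, seg=TH): no match → kept, b columns NULL.
- a row (cust_id=6, seg=DM): no match → kept, b columns NULL.
- a row (cust_id=6, seg=TH): no match → kept, b columns NULL.
- 7 b row(s) had no a match → kept, a columns NULL.

(Alice, NULL); (Bob, NULL); (Ken, NULL); (Wendy, NULL); (Yara, NULL); (NULL, 21); (NULL, 25); (NULL, 45); (NULL, 46); (NULL, 48); (NULL, 75); (NULL, 84); (NULL, NULL)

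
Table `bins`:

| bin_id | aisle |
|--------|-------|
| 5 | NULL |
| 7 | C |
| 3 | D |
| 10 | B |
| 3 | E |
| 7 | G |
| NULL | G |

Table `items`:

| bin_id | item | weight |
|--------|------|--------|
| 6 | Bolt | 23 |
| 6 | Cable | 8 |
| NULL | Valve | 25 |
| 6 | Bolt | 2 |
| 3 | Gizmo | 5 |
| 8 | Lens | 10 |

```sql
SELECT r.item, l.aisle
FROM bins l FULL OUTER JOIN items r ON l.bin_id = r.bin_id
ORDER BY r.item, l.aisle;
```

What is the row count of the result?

12

FULL OUTER JOIN keeps every row from both sides; unmatched rows get NULL for the other side's columns.
Matching on l.bin_id = r.bin_id. A NULL in a compared column never satisfies the condition.
Matched pairs: 2; unmatched l rows kept: 5; unmatched r rows kept: 5.
Total: 2 matched + 10 padded = 12 rows.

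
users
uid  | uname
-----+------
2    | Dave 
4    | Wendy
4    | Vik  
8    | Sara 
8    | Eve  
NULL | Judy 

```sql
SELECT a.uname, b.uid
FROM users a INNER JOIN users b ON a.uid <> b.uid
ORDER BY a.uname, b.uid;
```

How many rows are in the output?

16

INNER JOIN keeps only pairs where the ON condition holds.
Matching on a.uid <> b.uid. A NULL in a compared column never satisfies the condition.
Matched pairs: 16.
Total: 16 rows.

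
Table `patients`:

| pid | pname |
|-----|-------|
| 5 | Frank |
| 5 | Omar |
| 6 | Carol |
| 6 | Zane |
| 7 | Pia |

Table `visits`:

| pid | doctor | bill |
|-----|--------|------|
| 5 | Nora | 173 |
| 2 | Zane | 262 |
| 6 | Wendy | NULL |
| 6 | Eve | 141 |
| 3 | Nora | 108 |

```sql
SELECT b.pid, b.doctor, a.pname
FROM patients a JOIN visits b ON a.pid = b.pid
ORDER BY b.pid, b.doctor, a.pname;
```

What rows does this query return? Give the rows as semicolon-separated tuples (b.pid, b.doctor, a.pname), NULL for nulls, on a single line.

(5, Nora, Frank); (5, Nora, Omar); (6, Eve, Carol); (6, Eve, Zane); (6, Wendy, Carol); (6, Wendy, Zane)

INNER JOIN keeps only pairs where the ON condition holds.
Matching on a.pid = b.pid.
- a (pid=5) pairs with 1 row(s) of b.
- a (pid=5) pairs with 1 row(s) of b.
- a (pid=6) pairs with 2 row(s) of b.
- a (pid=6) pairs with 2 row(s) of b.
- a (pid=7) has no partner → excluded.
After projecting and ordering:
b.pid | b.doctor | a.pname
5 | Nora | Frank
5 | Nora | Omar
6 | Eve | Carol
6 | Eve | Zane
6 | Wendy | Carol
6 | Wendy | Zane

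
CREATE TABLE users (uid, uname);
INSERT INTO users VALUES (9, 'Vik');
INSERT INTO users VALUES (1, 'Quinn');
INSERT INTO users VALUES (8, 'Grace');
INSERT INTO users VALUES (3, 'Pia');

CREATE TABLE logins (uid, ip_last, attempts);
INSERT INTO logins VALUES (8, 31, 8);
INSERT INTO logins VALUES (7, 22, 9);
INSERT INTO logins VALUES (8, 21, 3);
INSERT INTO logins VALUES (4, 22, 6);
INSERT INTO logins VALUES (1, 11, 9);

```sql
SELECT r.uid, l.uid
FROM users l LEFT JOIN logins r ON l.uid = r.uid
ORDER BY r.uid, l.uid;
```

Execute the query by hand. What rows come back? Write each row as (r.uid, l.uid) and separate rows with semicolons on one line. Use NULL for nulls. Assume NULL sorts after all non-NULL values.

(1, 1); (8, 8); (8, 8); (NULL, 3); (NULL, 9)

LEFT JOIN keeps every row from `users`; unmatched rows get NULL for `logins`'s columns.
Matching on l.uid = r.uid.
- l (uid=9) has no partner → padded with NULL.
- l (uid=1) pairs with 1 row(s) of r.
- l (uid=8) pairs with 2 row(s) of r.
- l (uid=3) has no partner → padded with NULL.
After projecting and ordering:
r.uid | l.uid
1 | 1
8 | 8
8 | 8
NULL | 3
NULL | 9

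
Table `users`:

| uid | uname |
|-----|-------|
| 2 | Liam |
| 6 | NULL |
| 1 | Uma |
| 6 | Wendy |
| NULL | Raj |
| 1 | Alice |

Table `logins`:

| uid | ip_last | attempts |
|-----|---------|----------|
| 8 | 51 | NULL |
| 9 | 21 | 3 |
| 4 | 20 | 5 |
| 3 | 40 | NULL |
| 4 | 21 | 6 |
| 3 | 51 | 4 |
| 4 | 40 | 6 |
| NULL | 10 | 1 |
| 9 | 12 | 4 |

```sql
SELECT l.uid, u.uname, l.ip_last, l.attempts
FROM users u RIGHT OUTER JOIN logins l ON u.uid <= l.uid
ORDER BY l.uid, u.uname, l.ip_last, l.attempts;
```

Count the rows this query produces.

31

RIGHT JOIN keeps every row from `logins`; unmatched rows get NULL for `users`'s columns.
Matching on u.uid <= l.uid. A NULL in a compared column never satisfies the condition.
- u[0] uid=2 → 8 match(es) in l → 8 row(s).
- u[1] uid=6 → 3 match(es) in l → 3 row(s).
- u[2] uid=1 → 8 match(es) in l → 8 row(s).
- u[3] uid=6 → 3 match(es) in l → 3 row(s).
- u[4] uid=NULL → no match.
- u[5] uid=1 → 8 match(es) in l → 8 row(s).
- 1 row(s) from l found no u partner → padded with NULL.
Total: 30 matched + 1 padded = 31 rows.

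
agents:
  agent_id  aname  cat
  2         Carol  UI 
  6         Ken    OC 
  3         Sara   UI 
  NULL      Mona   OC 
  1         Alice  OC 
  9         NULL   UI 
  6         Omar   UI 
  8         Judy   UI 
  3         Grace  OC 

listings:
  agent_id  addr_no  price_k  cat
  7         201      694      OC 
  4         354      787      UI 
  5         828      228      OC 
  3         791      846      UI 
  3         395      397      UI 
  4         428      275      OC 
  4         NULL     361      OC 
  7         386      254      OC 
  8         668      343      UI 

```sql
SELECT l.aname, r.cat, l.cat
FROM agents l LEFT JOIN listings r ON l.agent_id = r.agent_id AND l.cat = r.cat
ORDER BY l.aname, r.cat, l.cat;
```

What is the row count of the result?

LEFT JOIN keeps every row from `agents`; unmatched rows get NULL for `listings`'s columns.
Matching on l.agent_id = r.agent_id AND l.cat = r.cat. A NULL in a compared column never satisfies the condition.
- l (agent_id=2, cat=UI) has no partner → padded with NULL.
- l (agent_id=6, cat=OC) has no partner → padded with NULL.
- l (agent_id=3, cat=UI) pairs with 2 row(s) of r.
- l (agent_id=NULL, cat=OC) has no partner → padded with NULL.
- l (agent_id=1, cat=OC) has no partner → padded with NULL.
- l (agent_id=9, cat=UI) has no partner → padded with NULL.
- l (agent_id=6, cat=UI) has no partner → padded with NULL.
- l (agent_id=8, cat=UI) pairs with 1 row(s) of r.
- l (agent_id=3, cat=OC) has no partner → padded with NULL.
Total: 3 matched + 7 padded = 10 rows.

10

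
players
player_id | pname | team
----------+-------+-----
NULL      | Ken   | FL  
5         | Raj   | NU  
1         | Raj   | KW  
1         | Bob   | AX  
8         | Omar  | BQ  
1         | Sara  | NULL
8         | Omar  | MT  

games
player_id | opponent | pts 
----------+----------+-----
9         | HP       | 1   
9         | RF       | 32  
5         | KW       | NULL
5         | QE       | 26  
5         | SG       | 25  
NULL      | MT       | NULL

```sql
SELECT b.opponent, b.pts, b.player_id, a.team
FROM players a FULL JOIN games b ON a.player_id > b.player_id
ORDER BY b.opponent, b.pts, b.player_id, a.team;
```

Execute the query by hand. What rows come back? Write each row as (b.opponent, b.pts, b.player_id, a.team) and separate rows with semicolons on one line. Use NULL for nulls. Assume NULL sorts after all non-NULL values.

(HP, 1, 9, NULL); (KW, NULL, 5, BQ); (KW, NULL, 5, MT); (MT, NULL, NULL, NULL); (QE, 26, 5, BQ); (QE, 26, 5, MT); (RF, 32, 9, NULL); (SG, 25, 5, BQ); (SG, 25, 5, MT); (NULL, NULL, NULL, AX); (NULL, NULL, NULL, FL); (NULL, NULL, NULL, KW); (NULL, NULL, NULL, NU); (NULL, NULL, NULL, NULL)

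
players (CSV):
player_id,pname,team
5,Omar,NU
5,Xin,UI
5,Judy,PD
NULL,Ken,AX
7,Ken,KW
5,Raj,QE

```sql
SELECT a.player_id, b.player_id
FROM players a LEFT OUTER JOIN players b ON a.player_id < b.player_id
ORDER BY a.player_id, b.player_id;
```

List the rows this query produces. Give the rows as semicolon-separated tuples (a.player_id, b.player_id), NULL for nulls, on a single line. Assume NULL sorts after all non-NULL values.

LEFT JOIN keeps every row from `players a`; unmatched rows get NULL for `players b`'s columns.
Matching on a.player_id < b.player_id. A NULL in a compared column never satisfies the condition.
- a (player_id=5) pairs with 1 row(s) of b.
- a (player_id=5) pairs with 1 row(s) of b.
- a (player_id=5) pairs with 1 row(s) of b.
- a (player_id=NULL) has no partner → padded with NULL.
- a (player_id=7) has no partner → padded with NULL.
- a (player_id=5) pairs with 1 row(s) of b.
After projecting and ordering:
a.player_id | b.player_id
5 | 7
5 | 7
5 | 7
5 | 7
7 | NULL
NULL | NULL

(5, 7); (5, 7); (5, 7); (5, 7); (7, NULL); (NULL, NULL)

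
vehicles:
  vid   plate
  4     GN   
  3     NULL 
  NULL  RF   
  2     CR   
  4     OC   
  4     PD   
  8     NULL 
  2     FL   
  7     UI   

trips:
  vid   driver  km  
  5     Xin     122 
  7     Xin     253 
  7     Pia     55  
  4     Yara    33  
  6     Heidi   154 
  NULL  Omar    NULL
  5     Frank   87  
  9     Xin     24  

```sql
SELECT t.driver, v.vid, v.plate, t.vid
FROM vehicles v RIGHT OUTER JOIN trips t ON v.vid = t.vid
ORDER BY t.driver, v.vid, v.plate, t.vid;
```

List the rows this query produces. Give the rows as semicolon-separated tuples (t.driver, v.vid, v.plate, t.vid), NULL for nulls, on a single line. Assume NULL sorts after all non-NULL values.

RIGHT JOIN keeps every row from `trips`; unmatched rows get NULL for `vehicles`'s columns.
Matching on v.vid = t.vid. A NULL in a compared column never satisfies the condition.
- vid=4: 1 matching t row(s), so 1 row(s) emitted.
- vid=3: no matching t row.
- vid=NULL: no matching t row.
- vid=2: no matching t row.
- vid=4: 1 matching t row(s), so 1 row(s) emitted.
- vid=4: 1 matching t row(s), so 1 row(s) emitted.
- vid=8: no matching t row.
- vid=2: no matching t row.
- vid=7: 2 matching t row(s), so 2 row(s) emitted.
- 5 row(s) from t found no v partner → padded with NULL.
After projecting and ordering:
t.driver | v.vid | v.plate | t.vid
Frank | NULL | NULL | 5
Heidi | NULL | NULL | 6
Omar | NULL | NULL | NULL
Pia | 7 | UI | 7
Xin | 7 | UI | 7
Xin | NULL | NULL | 5
Xin | NULL | NULL | 9
Yara | 4 | GN | 4
Yara | 4 | OC | 4
Yara | 4 | PD | 4

(Frank, NULL, NULL, 5); (Heidi, NULL, NULL, 6); (Omar, NULL, NULL, NULL); (Pia, 7, UI, 7); (Xin, 7, UI, 7); (Xin, NULL, NULL, 5); (Xin, NULL, NULL, 9); (Yara, 4, GN, 4); (Yara, 4, OC, 4); (Yara, 4, PD, 4)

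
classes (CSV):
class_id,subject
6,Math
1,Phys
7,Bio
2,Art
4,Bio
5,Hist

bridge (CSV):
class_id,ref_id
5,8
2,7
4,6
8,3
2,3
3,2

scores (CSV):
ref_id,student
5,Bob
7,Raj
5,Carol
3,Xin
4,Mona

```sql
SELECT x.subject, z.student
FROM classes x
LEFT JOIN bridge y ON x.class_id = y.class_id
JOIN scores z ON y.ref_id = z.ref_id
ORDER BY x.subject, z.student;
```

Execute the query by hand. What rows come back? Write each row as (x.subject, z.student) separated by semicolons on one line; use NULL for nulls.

(Art, Raj); (Art, Xin)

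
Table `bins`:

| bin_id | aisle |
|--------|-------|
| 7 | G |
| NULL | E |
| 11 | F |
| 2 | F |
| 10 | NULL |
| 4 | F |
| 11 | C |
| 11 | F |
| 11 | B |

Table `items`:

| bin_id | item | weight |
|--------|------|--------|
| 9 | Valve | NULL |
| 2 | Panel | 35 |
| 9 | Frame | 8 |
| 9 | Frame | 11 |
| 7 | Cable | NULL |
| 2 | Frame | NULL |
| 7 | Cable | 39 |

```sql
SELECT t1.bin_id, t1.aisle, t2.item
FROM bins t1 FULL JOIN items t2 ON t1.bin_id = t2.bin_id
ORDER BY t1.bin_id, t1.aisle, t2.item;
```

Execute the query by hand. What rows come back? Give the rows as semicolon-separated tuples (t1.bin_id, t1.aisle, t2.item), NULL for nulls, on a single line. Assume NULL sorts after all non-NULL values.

(2, F, Frame); (2, F, Panel); (4, F, NULL); (7, G, Cable); (7, G, Cable); (10, NULL, NULL); (11, B, NULL); (11, C, NULL); (11, F, NULL); (11, F, NULL); (NULL, E, NULL); (NULL, NULL, Frame); (NULL, NULL, Frame); (NULL, NULL, Valve)

FULL OUTER JOIN keeps every row from both sides; unmatched rows get NULL for the other side's columns.
Matching on t1.bin_id = t2.bin_id. A NULL in a compared column never satisfies the condition.
- t1[0] bin_id=7 → 2 match(es) in t2 → 2 row(s).
- t1[1] bin_id=NULL → no match; kept with NULLs on the t2 side.
- t1[2] bin_id=11 → no match; kept with NULLs on the t2 side.
- t1[3] bin_id=2 → 2 match(es) in t2 → 2 row(s).
- t1[4] bin_id=10 → no match; kept with NULLs on the t2 side.
- t1[5] bin_id=4 → no match; kept with NULLs on the t2 side.
- t1[6] bin_id=11 → no match; kept with NULLs on the t2 side.
- t1[7] bin_id=11 → no match; kept with NULLs on the t2 side.
- t1[8] bin_id=11 → no match; kept with NULLs on the t2 side.
- 3 row(s) from t2 found no t1 partner → padded with NULL.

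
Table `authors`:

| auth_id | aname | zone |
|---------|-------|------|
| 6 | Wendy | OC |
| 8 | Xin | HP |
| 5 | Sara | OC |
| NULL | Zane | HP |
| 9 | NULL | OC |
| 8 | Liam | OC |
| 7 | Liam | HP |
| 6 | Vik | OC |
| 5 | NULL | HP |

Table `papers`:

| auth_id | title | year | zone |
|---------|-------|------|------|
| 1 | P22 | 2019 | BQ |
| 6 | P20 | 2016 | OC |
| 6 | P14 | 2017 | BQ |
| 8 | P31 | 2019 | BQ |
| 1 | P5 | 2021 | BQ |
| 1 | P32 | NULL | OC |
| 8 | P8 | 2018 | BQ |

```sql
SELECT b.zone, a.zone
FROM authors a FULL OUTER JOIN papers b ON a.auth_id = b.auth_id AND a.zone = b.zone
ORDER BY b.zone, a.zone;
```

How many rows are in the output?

FULL OUTER JOIN keeps every row from both sides; unmatched rows get NULL for the other side's columns.
Matching on a.auth_id = b.auth_id AND a.zone = b.zone. A NULL in a compared column never satisfies the condition.
- auth_id=6, zone=OC: 1 matching b row(s), so 1 row(s) emitted.
- auth_id=8, zone=HP: no b row matches, row kept with b columns NULL.
- auth_id=5, zone=OC: no b row matches, row kept with b columns NULL.
- auth_id=NULL, zone=HP: no b row matches, row kept with b columns NULL.
- auth_id=9, zone=OC: no b row matches, row kept with b columns NULL.
- auth_id=8, zone=OC: no b row matches, row kept with b columns NULL.
- auth_id=7, zone=HP: no b row matches, row kept with b columns NULL.
- auth_id=6, zone=OC: 1 matching b row(s), so 1 row(s) emitted.
- auth_id=5, zone=HP: no b row matches, row kept with b columns NULL.
- 6 b row(s) had no a match → kept, a columns NULL.
Total: 2 matched + 13 padded = 15 rows.

15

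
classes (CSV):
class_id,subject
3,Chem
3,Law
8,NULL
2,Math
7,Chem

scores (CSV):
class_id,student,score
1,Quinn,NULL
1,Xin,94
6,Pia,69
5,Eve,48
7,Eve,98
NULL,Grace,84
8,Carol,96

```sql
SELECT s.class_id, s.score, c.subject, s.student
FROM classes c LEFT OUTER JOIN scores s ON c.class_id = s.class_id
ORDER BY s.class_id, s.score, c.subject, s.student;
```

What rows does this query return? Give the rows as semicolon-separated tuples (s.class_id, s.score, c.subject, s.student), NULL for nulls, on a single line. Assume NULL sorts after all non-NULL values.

(7, 98, Chem, Eve); (8, 96, NULL, Carol); (NULL, NULL, Chem, NULL); (NULL, NULL, Law, NULL); (NULL, NULL, Math, NULL)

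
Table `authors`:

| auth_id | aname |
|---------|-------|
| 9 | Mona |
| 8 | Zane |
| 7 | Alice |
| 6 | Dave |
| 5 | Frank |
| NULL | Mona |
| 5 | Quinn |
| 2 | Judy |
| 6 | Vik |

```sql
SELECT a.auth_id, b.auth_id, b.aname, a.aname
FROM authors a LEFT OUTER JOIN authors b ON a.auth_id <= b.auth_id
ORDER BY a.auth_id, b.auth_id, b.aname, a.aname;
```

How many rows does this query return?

39

LEFT JOIN keeps every row from `authors a`; unmatched rows get NULL for `authors b`'s columns.
Matching on a.auth_id <= b.auth_id. A NULL in a compared column never satisfies the condition.
- a (auth_id=9) pairs with 1 row(s) of b.
- a (auth_id=8) pairs with 2 row(s) of b.
- a (auth_id=7) pairs with 3 row(s) of b.
- a (auth_id=6) pairs with 5 row(s) of b.
- a (auth_id=5) pairs with 7 row(s) of b.
- a (auth_id=NULL) has no partner → padded with NULL.
- a (auth_id=5) pairs with 7 row(s) of b.
- a (auth_id=2) pairs with 8 row(s) of b.
- a (auth_id=6) pairs with 5 row(s) of b.
Total: 38 matched + 1 padded = 39 rows.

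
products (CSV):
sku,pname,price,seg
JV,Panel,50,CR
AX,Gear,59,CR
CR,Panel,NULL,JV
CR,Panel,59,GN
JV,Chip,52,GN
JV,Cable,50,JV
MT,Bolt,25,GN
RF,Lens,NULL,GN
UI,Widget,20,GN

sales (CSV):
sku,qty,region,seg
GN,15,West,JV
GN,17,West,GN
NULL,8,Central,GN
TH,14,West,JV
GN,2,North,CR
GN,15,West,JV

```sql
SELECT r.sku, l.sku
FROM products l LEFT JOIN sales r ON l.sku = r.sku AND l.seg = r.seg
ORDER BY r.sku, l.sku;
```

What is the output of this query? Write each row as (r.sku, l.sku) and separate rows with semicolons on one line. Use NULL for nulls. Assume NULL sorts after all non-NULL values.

LEFT JOIN keeps every row from `products`; unmatched rows get NULL for `sales`'s columns.
Matching on l.sku = r.sku AND l.seg = r.seg. A NULL in a compared column never satisfies the condition.
Matched pairs: 0; unmatched l rows kept: 9.

(NULL, AX); (NULL, CR); (NULL, CR); (NULL, JV); (NULL, JV); (NULL, JV); (NULL, MT); (NULL, RF); (NULL, UI)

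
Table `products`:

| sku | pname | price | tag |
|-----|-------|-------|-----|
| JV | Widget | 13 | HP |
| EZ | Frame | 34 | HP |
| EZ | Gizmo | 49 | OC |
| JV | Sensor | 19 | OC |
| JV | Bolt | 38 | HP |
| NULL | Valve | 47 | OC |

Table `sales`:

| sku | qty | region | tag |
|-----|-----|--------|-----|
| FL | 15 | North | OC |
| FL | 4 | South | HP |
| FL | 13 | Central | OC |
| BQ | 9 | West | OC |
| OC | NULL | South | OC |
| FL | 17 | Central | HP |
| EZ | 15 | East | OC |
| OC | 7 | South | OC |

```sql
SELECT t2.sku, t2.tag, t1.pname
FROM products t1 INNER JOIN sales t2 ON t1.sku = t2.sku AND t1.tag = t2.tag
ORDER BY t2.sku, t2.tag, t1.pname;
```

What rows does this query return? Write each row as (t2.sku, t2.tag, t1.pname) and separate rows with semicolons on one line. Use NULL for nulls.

(EZ, OC, Gizmo)

INNER JOIN keeps only pairs where the ON condition holds.
Matching on t1.sku = t2.sku AND t1.tag = t2.tag. A NULL in a compared column never satisfies the condition.
- t1[0] sku=JV, tag=HP → no match; dropped.
- t1[1] sku=EZ, tag=HP → no match; dropped.
- t1[2] sku=EZ, tag=OC → 1 match(es) in t2 → 1 row(s).
- t1[3] sku=JV, tag=OC → no match; dropped.
- t1[4] sku=JV, tag=HP → no match; dropped.
- t1[5] sku=NULL, tag=OC → no match; dropped.
After projecting and ordering:
t2.sku | t2.tag | t1.pname
EZ | OC | Gizmo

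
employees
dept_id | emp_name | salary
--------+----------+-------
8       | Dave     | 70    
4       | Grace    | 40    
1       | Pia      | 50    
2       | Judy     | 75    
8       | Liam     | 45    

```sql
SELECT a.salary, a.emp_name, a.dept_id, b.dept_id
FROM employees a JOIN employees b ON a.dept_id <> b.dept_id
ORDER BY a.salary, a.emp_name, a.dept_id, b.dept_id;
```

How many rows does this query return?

18

INNER JOIN keeps only pairs where the ON condition holds.
Matching on a.dept_id <> b.dept_id.
- a row (dept_id=8): matches 3 b row(s) → 3 output row(s).
- a row (dept_id=4): matches 4 b row(s) → 4 output row(s).
- a row (dept_id=1): matches 4 b row(s) → 4 output row(s).
- a row (dept_id=2): matches 4 b row(s) → 4 output row(s).
- a row (dept_id=8): matches 3 b row(s) → 3 output row(s).
Total: 18 rows.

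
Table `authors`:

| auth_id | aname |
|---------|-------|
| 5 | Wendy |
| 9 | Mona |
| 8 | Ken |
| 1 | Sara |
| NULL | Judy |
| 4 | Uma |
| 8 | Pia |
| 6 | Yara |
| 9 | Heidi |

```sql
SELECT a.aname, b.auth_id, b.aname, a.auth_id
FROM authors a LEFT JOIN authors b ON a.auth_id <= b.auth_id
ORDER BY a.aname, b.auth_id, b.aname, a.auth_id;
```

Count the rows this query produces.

39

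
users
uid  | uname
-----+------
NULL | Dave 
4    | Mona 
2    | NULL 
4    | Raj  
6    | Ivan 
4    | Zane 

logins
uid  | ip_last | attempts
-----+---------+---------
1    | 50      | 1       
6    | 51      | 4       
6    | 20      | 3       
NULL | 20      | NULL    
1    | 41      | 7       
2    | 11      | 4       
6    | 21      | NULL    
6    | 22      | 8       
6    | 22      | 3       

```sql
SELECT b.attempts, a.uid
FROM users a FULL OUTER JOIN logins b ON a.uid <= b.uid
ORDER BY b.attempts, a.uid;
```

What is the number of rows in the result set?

30

FULL OUTER JOIN keeps every row from both sides; unmatched rows get NULL for the other side's columns.
Matching on a.uid <= b.uid. A NULL in a compared column never satisfies the condition.
- a (uid=NULL) has no partner → padded with NULL.
- a (uid=4) pairs with 5 row(s) of b.
- a (uid=2) pairs with 6 row(s) of b.
- a (uid=4) pairs with 5 row(s) of b.
- a (uid=6) pairs with 5 row(s) of b.
- a (uid=4) pairs with 5 row(s) of b.
- plus 3 unmatched b row(s), each kept with NULL a columns.
Total: 26 matched + 4 padded = 30 rows.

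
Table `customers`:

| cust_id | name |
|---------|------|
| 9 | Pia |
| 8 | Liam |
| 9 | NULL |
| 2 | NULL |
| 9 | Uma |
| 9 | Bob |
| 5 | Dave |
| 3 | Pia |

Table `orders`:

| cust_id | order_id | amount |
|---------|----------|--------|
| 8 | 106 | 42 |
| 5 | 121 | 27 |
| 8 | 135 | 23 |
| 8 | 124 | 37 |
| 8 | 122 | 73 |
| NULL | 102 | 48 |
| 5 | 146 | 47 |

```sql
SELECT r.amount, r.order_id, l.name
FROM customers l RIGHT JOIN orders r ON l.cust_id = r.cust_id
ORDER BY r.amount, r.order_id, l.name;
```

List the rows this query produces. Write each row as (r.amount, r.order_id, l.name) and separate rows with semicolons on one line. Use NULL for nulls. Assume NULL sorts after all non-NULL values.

(23, 135, Liam); (27, 121, Dave); (37, 124, Liam); (42, 106, Liam); (47, 146, Dave); (48, 102, NULL); (73, 122, Liam)

RIGHT JOIN keeps every row from `orders`; unmatched rows get NULL for `customers`'s columns.
Matching on l.cust_id = r.cust_id. A NULL in a compared column never satisfies the condition.
Matched pairs: 6; unmatched r rows kept: 1.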